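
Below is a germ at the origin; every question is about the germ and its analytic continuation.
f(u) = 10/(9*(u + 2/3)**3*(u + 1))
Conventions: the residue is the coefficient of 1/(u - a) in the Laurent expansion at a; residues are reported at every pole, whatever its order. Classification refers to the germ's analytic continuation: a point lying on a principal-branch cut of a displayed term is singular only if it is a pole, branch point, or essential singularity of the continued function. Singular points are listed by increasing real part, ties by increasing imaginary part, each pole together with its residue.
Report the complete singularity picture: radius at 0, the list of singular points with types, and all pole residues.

Radius of convergence at 0: 2/3.
At -1: a pole of order 1; residue -30.
At -2/3: a pole of order 3; residue 30.

Denominator factor (u + 2/3)^3: pole of order 3 at -2/3, modulus 2/3.
Denominator factor (u + 1): pole of order 1 at -1, modulus 1.
The radius of convergence is the smallest modulus among the singular points: 2/3.
At the order-1 pole -1 set g(u) = (u - (-1))*f(u) = 10/(9*(u + 2/3)**3).
Simple pole: residue = g(a) at a = -1, which is -30.
At the order-3 pole -2/3 set g(u) = (u - (-2/3))^3*f(u) = 10/(9*(u + 1)).
Order-3 pole: residue = g''(a)/2; g''(-2/3) = 60, so the residue is 30.
List the singular points by increasing real part (a conjugate pair: the negative imaginary part first).


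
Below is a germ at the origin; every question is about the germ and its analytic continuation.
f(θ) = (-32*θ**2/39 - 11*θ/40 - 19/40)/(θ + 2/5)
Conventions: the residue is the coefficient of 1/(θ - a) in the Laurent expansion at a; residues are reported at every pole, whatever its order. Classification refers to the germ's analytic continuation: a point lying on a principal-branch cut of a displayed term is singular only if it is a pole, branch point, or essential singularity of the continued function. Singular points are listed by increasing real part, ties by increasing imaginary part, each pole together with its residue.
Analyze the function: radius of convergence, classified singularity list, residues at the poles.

Denominator factor (θ + 2/5): pole of order 1 at -2/5, modulus 2/5.
The radius of convergence is the smallest modulus among the singular points: 2/5.
At the order-1 pole -2/5 set g(θ) = (θ - (-2/5))*f(θ) = -32*θ**2/39 - 11*θ/40 - 19/40.
Simple pole: residue = g(a) at a = -2/5, which is -3871/7800.

Radius of convergence at 0: 2/5.
At -2/5: a pole of order 1; residue -3871/7800.


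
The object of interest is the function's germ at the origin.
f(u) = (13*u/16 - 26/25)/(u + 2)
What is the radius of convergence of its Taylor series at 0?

Denominator factor (u + 2): pole of order 1 at -2, modulus 2.
The radius of convergence is the smallest modulus among the singular points: 2.

The radius of convergence is 2.


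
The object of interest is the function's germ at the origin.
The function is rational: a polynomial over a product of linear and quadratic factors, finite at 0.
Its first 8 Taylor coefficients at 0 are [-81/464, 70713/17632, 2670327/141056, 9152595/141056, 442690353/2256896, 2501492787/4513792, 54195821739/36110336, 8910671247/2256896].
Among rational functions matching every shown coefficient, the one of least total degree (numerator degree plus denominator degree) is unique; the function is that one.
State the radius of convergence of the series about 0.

The radius of convergence is 4/9.

No rational of total degree below 3 reproduces all 8 coefficients; solving the [1/2] Pade equations on them gives f(r) = (18*r/19 - 1/29)/(r - 4/9)**2, whose expansion matches every shown term.
Denominator factor (r - 4/9)^2: pole of order 2 at 4/9, modulus 4/9.
The radius of convergence is the smallest modulus among the singular points: 4/9.


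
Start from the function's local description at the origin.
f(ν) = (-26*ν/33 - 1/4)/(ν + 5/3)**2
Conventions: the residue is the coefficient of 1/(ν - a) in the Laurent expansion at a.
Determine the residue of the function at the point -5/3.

At the order-2 pole -5/3 set g(ν) = (ν - (-5/3))^2*f(ν) = -26*ν/33 - 1/4.
Order-2 pole: residue = g'(a); g'(-5/3) = -26/33, so the residue is -26/33.

The residue is -26/33.


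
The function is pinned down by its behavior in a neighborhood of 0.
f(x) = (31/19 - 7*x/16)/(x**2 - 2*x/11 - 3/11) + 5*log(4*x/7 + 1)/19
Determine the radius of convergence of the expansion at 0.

Denominator factor (x**2 - 2*x/11 - 3/11): discriminant 136/121, real irrational roots 1/11 + (1/11)*sqrt(34) and 1/11 - (1/11)*sqrt(34); poles of order 1, moduli 1/11 + (1/11)*sqrt(34) and -1/11 + (1/11)*sqrt(34).
Branch term (5/19)*log(1 - x/(-7/4)): its argument vanishes at x = -7/4, a logarithmic branch point, modulus 7/4.
The radius of convergence is the smallest modulus among the singular points: -1/11 + (1/11)*sqrt(34).

The radius of convergence is -1/11 + (1/11)*sqrt(34).


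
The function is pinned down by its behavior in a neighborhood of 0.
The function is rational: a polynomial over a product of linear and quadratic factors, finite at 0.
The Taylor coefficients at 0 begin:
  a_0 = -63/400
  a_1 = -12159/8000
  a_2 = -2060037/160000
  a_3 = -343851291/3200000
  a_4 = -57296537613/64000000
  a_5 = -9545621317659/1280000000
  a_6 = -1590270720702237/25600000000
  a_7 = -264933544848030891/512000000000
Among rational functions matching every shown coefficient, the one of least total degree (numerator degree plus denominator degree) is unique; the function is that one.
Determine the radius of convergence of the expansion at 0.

The radius of convergence is 5/4 - (1/28)*sqrt(1001).

No rational of total degree below 3 reproduces all 8 coefficients; solving the [0/3] Pade equations on them gives f(ζ) = 1/(20*(ζ - 10/9)*(ζ**2 - 5*ζ/2 + 2/7)), whose expansion matches every shown term.
Denominator factor (ζ**2 - 5*ζ/2 + 2/7): discriminant 143/28, real irrational roots 5/4 + (1/28)*sqrt(1001) and 5/4 - (1/28)*sqrt(1001); poles of order 1, moduli 5/4 + (1/28)*sqrt(1001) and 5/4 - (1/28)*sqrt(1001).
Denominator factor (ζ - 10/9): pole of order 1 at 10/9, modulus 10/9.
The radius of convergence is the smallest modulus among the singular points: 5/4 - (1/28)*sqrt(1001).


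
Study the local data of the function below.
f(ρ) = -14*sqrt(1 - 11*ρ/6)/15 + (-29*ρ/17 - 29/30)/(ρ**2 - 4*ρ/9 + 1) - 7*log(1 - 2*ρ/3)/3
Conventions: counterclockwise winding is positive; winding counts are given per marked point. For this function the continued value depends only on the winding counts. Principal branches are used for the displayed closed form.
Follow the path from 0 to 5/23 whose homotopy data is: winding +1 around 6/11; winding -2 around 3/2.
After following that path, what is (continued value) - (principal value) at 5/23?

Continued minus principal equals ((14/1035)*sqrt(11454)) + ((28/3)*pi)*i.

The rational part is single-valued and drops out of the difference; each branch term changes only by its own monodromy.
(-7/3)*log(1 - ρ/(3/2)): each positive loop around 3/2 adds 2*pi*i to the log, so winding -2 contributes (-7/3)*(-2)*2*pi*i = (28/3)*pi*i.
(-14/15)*sqrt(1 - ρ/(6/11)): winding +1 is odd, the square root flips sign, contributing -2*(-14/15)*sqrt(1 - (5/23)/(6/11)) = -2*(-14/15)*sqrt(83/138) = (14/1035)*sqrt(11454).
Summing the contributions at ρ = 5/23 gives ((14/1035)*sqrt(11454)) + ((28/3)*pi)*i.


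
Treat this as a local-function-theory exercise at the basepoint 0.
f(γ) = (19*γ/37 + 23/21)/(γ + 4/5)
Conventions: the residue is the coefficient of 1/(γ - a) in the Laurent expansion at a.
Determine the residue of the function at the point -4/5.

The residue is 2659/3885.

At the order-1 pole -4/5 set g(γ) = (γ - (-4/5))*f(γ) = 19*γ/37 + 23/21.
Simple pole: residue = g(a) at a = -4/5, which is 2659/3885.


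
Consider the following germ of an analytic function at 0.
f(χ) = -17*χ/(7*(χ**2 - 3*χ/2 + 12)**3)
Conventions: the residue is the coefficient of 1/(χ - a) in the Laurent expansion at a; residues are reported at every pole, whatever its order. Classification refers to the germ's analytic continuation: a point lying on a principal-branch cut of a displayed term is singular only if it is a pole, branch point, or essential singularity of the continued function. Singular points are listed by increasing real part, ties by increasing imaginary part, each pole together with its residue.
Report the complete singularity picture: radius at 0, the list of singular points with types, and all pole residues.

Radius of convergence at 0: (2)*sqrt(3).
At (3/4) - ((1/4)*sqrt(183))*i: a pole of order 3; residue -((272/4766601)*sqrt(183))*i.
At (3/4) + ((1/4)*sqrt(183))*i: a pole of order 3; residue ((272/4766601)*sqrt(183))*i.

Denominator factor (χ**2 - 3*χ/2 + 12)^3: discriminant -183/4, complex-conjugate roots (3/4) + ((1/4)*sqrt(183))*i and (3/4) - ((1/4)*sqrt(183))*i; poles of order 3, moduli (2)*sqrt(3) and (2)*sqrt(3).
The radius of convergence is the smallest modulus among the singular points: (2)*sqrt(3).
The factor χ**2 - 3*χ/2 + 12 splits as (χ - a)(χ - a') with a = (3/4) - ((1/4)*sqrt(183))*i, a' = (3/4) + ((1/4)*sqrt(183))*i. At the order-3 pole a set g(χ) = (χ - a)^3*f(χ) = [-17*χ/7] / (χ - a')^3.
Order-3 pole: residue = g''(a)/2; g''((3/4) - ((1/4)*sqrt(183))*i) = -((544/4766601)*sqrt(183))*i, so the residue is -((272/4766601)*sqrt(183))*i.
The factor χ**2 - 3*χ/2 + 12 splits as (χ - a)(χ - a') with a = (3/4) + ((1/4)*sqrt(183))*i, a' = (3/4) - ((1/4)*sqrt(183))*i. At the order-3 pole a set g(χ) = (χ - a)^3*f(χ) = [-17*χ/7] / (χ - a')^3.
Order-3 pole: residue = g''(a)/2; g''((3/4) + ((1/4)*sqrt(183))*i) = ((544/4766601)*sqrt(183))*i, so the residue is ((272/4766601)*sqrt(183))*i.
List the singular points by increasing real part (a conjugate pair: the negative imaginary part first).


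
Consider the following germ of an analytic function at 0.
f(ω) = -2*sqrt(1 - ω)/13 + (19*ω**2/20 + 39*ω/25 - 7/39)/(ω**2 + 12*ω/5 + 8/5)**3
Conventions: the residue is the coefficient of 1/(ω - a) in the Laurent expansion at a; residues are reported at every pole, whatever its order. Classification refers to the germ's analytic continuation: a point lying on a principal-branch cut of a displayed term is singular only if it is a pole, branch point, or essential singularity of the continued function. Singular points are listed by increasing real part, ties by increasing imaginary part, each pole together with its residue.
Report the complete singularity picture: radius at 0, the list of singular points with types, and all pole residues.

Radius of convergence at 0: 1.
At (-6/5) - (2/5)*i: a pole of order 3; residue -(77125/6656)*i.
At (-6/5) + (2/5)*i: a pole of order 3; residue (77125/6656)*i.
At 1: an algebraic (square-root) branch point.


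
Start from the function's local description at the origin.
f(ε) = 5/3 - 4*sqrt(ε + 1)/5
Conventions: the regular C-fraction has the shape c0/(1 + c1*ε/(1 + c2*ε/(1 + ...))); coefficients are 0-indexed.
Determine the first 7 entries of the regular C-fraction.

Taylor coefficients (expand at 0): a_0 = 13/15, a_1 = -2/5, a_2 = 1/10, a_3 = -1/20, a_4 = 1/32, a_5 = -7/320, a_6 = 21/1280.
c0 = a_0 = 13/15. Peel one level at a time: if S = 1 + c*ε/S' with S'(0) = 1, then c is the ε-coefficient of S and S' = c*ε/(S - 1).
S_1 = c0/f = 1 + (6/13)*ε + (33/338)*ε^2 + ...; c1 = 6/13.
S_2 = c1*ε/(S_1 - 1) = 1 + (-11/52)*ε + (-1/16)*ε^2 + ...; c2 = -11/52.
S_3 = c2*ε/(S_2 - 1) = 1 + (-13/44)*ε + (455/1936)*ε^2 + ...; c3 = -13/44.
S_4 = c3*ε/(S_3 - 1) = 1 + (35/44)*ε + (-1/16)*ε^2 + ...; c4 = 35/44.
S_5 = c4*ε/(S_4 - 1) = 1 + (11/140)*ε + (-649/19600)*ε^2 + ...; c5 = 11/140.
S_6 = c5*ε/(S_5 - 1) = 1 + (59/140)*ε + ...; c6 = 59/140.

The regular C-fraction coefficients are [13/15, 6/13, -11/52, -13/44, 35/44, 11/140, 59/140].


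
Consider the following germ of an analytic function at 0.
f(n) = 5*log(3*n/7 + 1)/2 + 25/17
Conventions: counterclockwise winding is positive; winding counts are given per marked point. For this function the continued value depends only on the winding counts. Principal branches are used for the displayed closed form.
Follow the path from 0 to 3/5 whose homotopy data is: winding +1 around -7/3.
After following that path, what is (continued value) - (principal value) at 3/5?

Continued minus principal equals (5)*pi*i.

The rational part is single-valued and drops out of the difference; each branch term changes only by its own monodromy.
(5/2)*log(1 - n/(-7/3)): each positive loop around -7/3 adds 2*pi*i to the log, so winding +1 contributes (5/2)*(1)*2*pi*i = (5)*pi*i.
Summing the contributions at n = 3/5 gives (5)*pi*i.


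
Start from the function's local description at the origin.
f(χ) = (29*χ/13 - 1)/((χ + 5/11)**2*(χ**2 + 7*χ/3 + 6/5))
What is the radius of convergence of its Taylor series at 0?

The radius of convergence is 5/11.

Denominator factor (χ**2 + 7*χ/3 + 6/5): discriminant 29/45, real irrational roots -7/6 + (1/30)*sqrt(145) and -7/6 - (1/30)*sqrt(145); poles of order 1, moduli 7/6 - (1/30)*sqrt(145) and 7/6 + (1/30)*sqrt(145).
Denominator factor (χ + 5/11)^2: pole of order 2 at -5/11, modulus 5/11.
The radius of convergence is the smallest modulus among the singular points: 5/11.


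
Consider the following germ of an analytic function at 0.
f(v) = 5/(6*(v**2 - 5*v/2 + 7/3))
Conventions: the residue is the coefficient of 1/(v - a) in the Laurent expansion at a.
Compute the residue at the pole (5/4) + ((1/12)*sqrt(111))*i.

The residue is -((5/111)*sqrt(111))*i.

The factor v**2 - 5*v/2 + 7/3 splits as (v - a)(v - a') with a = (5/4) + ((1/12)*sqrt(111))*i, a' = (5/4) - ((1/12)*sqrt(111))*i. At the order-1 pole a set g(v) = (v - a)*f(v) = [5/6] / (v - a').
Simple pole: residue = g(a) at a = (5/4) + ((1/12)*sqrt(111))*i, which is -((5/111)*sqrt(111))*i.


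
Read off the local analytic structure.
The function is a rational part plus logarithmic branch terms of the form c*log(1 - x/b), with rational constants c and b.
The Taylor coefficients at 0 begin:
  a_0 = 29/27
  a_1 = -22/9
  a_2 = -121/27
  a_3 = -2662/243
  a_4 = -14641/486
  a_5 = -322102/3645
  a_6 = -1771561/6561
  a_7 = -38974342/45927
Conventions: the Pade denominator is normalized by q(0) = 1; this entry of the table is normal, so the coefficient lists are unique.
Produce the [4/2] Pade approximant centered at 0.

Taylor coefficients needed (read off): a_0 = 29/27, a_1 = -22/9, a_2 = -121/27, a_3 = -2662/243, a_4 = -14641/486, a_5 = -322102/3645, a_6 = -1771561/6561.
Write the denominator as Q(x) = 1 + q1*x + q2*x^2. Requiring Q*f - P = O(x^7) with deg P <= 4 kills the coefficients of x^5..x^6 in Q*f:
  x^5: a_5 + q1*a_4 + q2*a_3 = 0, i.e. -322102/3645 + (-14641/486)*q1 + (-2662/243)*q2 = 0.
  x^6: a_6 + q1*a_5 + q2*a_4 = 0, i.e. -1771561/6561 + (-322102/3645)*q1 + (-14641/486)*q2 = 0.
Solving this linear system: q1 = -44/9, q2 = 242/45.
The numerator is Q*f truncated at degree 4: P0 = a_0 = 29/27; P1 = a_1 + q1*a_0 = -1870/243; P2 = a_2 + q1*a_1 + q2*a_0 = 16093/1215; P3 = a_3 + q1*a_2 + q2*a_1 = -2662/1215; P4 = a_4 + q1*a_3 + q2*a_2 = -14641/21870.

The Pade approximant has numerator coefficients [29/27, -1870/243, 16093/1215, -2662/1215, -14641/21870]; denominator coefficients [1, -44/9, 242/45].


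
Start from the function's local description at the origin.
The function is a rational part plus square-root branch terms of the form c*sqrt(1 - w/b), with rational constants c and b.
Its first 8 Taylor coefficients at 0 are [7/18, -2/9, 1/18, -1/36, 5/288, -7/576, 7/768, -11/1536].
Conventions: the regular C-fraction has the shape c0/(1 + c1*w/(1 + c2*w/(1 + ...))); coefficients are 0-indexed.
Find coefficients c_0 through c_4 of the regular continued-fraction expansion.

The regular C-fraction coefficients are [7/18, 4/7, -9/28, -7/36, 25/36].

Taylor coefficients (read off): a_0 = 7/18, a_1 = -2/9, a_2 = 1/18, a_3 = -1/36, a_4 = 5/288.
c0 = a_0 = 7/18. Peel one level at a time: if S = 1 + c*w/S' with S'(0) = 1, then c is the w-coefficient of S and S' = c*w/(S - 1).
S_1 = c0/f = 1 + (4/7)*w + (9/49)*w^2 + ...; c1 = 4/7.
S_2 = c1*w/(S_1 - 1) = 1 + (-9/28)*w + (-1/16)*w^2 + ...; c2 = -9/28.
S_3 = c2*w/(S_2 - 1) = 1 + (-7/36)*w + (175/1296)*w^2 + ...; c3 = -7/36.
S_4 = c3*w/(S_3 - 1) = 1 + (25/36)*w + ...; c4 = 25/36.


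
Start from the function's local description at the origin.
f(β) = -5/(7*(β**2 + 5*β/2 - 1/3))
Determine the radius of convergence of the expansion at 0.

Denominator factor (β**2 + 5*β/2 - 1/3): discriminant 91/12, real irrational roots -5/4 + (1/12)*sqrt(273) and -5/4 - (1/12)*sqrt(273); poles of order 1, moduli -5/4 + (1/12)*sqrt(273) and 5/4 + (1/12)*sqrt(273).
The radius of convergence is the smallest modulus among the singular points: -5/4 + (1/12)*sqrt(273).

The radius of convergence is -5/4 + (1/12)*sqrt(273).


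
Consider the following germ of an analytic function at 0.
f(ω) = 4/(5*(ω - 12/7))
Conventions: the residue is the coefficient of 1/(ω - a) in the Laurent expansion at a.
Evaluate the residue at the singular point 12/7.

At the order-1 pole 12/7 set g(ω) = (ω - (12/7))*f(ω) = 4/5.
Simple pole: residue = g(a) at a = 12/7, which is 4/5.

The residue is 4/5.


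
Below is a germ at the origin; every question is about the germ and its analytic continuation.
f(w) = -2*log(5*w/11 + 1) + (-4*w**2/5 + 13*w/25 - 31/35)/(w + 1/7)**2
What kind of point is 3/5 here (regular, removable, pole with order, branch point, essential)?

Denominator factors: w + 1/7 = 26/35 at w = 3/5 — none vanishes.
Branch term log(1 - w/(-11/5)): argument at 3/5 is 14/11, nonzero, so 3/5 is not its branch point (a point on a principal cut is still regular for the continued germ).
So the germ continues analytically to 3/5.

The point is a regular point.


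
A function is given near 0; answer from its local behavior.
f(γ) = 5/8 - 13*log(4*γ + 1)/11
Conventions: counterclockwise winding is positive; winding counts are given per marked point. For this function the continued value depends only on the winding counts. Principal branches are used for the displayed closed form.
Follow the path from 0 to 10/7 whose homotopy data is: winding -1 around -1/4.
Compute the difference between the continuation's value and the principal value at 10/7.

The rational part is single-valued and drops out of the difference; each branch term changes only by its own monodromy.
(-13/11)*log(1 - γ/(-1/4)): each positive loop around -1/4 adds 2*pi*i to the log, so winding -1 contributes (-13/11)*(-1)*2*pi*i = (26/11)*pi*i.
Summing the contributions at γ = 10/7 gives (26/11)*pi*i.

Continued minus principal equals (26/11)*pi*i.


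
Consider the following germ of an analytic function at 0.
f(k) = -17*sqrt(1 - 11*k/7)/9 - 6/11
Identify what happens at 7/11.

The term (-17/9)*sqrt(1 - k/(7/11)) has argument 1 - 7/11/(7/11) = 0 at 7/11: a square-root (algebraic, two-sheeted) branch point; the remaining terms are analytic or single-valued there.

The point is an algebraic (square-root) branch point.


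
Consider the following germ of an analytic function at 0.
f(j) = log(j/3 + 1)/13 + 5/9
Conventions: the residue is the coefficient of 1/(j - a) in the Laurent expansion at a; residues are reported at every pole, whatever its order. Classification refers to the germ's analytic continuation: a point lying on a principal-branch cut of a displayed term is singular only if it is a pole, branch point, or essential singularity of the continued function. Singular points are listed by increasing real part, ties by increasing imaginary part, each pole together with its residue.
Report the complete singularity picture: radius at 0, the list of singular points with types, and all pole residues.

Branch term (1/13)*log(1 - j/(-3)): its argument vanishes at j = -3, a logarithmic branch point, modulus 3.
The radius of convergence is the smallest modulus among the singular points: 3.

Radius of convergence at 0: 3.
At -3: a logarithmic branch point.


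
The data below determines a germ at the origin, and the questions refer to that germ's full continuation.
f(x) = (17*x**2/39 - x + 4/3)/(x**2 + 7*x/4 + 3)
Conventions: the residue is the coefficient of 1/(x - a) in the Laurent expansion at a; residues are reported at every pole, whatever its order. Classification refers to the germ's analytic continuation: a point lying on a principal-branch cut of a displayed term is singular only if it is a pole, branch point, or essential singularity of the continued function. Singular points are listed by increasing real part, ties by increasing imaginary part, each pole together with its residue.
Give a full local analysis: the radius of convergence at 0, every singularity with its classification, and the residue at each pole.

Denominator factor (x**2 + 7*x/4 + 3): discriminant -143/16, complex-conjugate roots (-7/8) + ((1/8)*sqrt(143))*i and (-7/8) - ((1/8)*sqrt(143))*i; poles of order 1, moduli sqrt(3) and sqrt(3).
The radius of convergence is the smallest modulus among the singular points: sqrt(3).
The factor x**2 + 7*x/4 + 3 splits as (x - a)(x - a') with a = (-7/8) - ((1/8)*sqrt(143))*i, a' = (-7/8) + ((1/8)*sqrt(143))*i. At the order-1 pole a set g(x) = (x - a)*f(x) = [17*x**2/39 - x + 4/3] / (x - a').
Simple pole: residue = g(a) at a = (-7/8) - ((1/8)*sqrt(143))*i, which is (-275/312) + ((1957/44616)*sqrt(143))*i.
The factor x**2 + 7*x/4 + 3 splits as (x - a)(x - a') with a = (-7/8) + ((1/8)*sqrt(143))*i, a' = (-7/8) - ((1/8)*sqrt(143))*i. At the order-1 pole a set g(x) = (x - a)*f(x) = [17*x**2/39 - x + 4/3] / (x - a').
Simple pole: residue = g(a) at a = (-7/8) + ((1/8)*sqrt(143))*i, which is (-275/312) - ((1957/44616)*sqrt(143))*i.
List the singular points by increasing real part (a conjugate pair: the negative imaginary part first).

Radius of convergence at 0: sqrt(3).
At (-7/8) - ((1/8)*sqrt(143))*i: a pole of order 1; residue (-275/312) + ((1957/44616)*sqrt(143))*i.
At (-7/8) + ((1/8)*sqrt(143))*i: a pole of order 1; residue (-275/312) - ((1957/44616)*sqrt(143))*i.


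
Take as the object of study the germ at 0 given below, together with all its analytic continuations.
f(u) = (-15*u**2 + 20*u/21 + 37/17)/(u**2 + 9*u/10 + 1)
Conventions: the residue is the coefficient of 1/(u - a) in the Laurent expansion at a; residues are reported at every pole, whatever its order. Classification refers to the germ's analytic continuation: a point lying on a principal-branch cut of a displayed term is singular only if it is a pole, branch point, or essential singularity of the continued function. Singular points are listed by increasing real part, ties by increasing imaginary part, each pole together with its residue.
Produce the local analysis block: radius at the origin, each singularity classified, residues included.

Denominator factor (u**2 + 9*u/10 + 1): discriminant -319/100, complex-conjugate roots (-9/20) + ((1/20)*sqrt(319))*i and (-9/20) - ((1/20)*sqrt(319))*i; poles of order 1, moduli 1 and 1.
The radius of convergence is the smallest modulus among the singular points: 1.
The factor u**2 + 9*u/10 + 1 splits as (u - a)(u - a') with a = (-9/20) - ((1/20)*sqrt(319))*i, a' = (-9/20) + ((1/20)*sqrt(319))*i. At the order-1 pole a set g(u) = (u - a)*f(u) = [-15*u**2 + 20*u/21 + 37/17] / (u - a').
Simple pole: residue = g(a) at a = (-9/20) - ((1/20)*sqrt(319))*i, which is (607/84) + ((50803/151844)*sqrt(319))*i.
The factor u**2 + 9*u/10 + 1 splits as (u - a)(u - a') with a = (-9/20) + ((1/20)*sqrt(319))*i, a' = (-9/20) - ((1/20)*sqrt(319))*i. At the order-1 pole a set g(u) = (u - a)*f(u) = [-15*u**2 + 20*u/21 + 37/17] / (u - a').
Simple pole: residue = g(a) at a = (-9/20) + ((1/20)*sqrt(319))*i, which is (607/84) - ((50803/151844)*sqrt(319))*i.
List the singular points by increasing real part (a conjugate pair: the negative imaginary part first).

Radius of convergence at 0: 1.
At (-9/20) - ((1/20)*sqrt(319))*i: a pole of order 1; residue (607/84) + ((50803/151844)*sqrt(319))*i.
At (-9/20) + ((1/20)*sqrt(319))*i: a pole of order 1; residue (607/84) - ((50803/151844)*sqrt(319))*i.


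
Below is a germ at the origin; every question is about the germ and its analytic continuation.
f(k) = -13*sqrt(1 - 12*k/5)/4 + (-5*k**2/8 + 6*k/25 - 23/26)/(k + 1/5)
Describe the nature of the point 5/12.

The point is an algebraic (square-root) branch point.

The term (-13/4)*sqrt(1 - k/(5/12)) has argument 1 - 5/12/(5/12) = 0 at 5/12: a square-root (algebraic, two-sheeted) branch point; the remaining terms are analytic or single-valued there.


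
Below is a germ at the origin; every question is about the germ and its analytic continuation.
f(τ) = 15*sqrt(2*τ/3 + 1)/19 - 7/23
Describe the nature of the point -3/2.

The point is an algebraic (square-root) branch point.

The term (15/19)*sqrt(1 - τ/(-3/2)) has argument 1 - -3/2/(-3/2) = 0 at -3/2: a square-root (algebraic, two-sheeted) branch point; the remaining terms are analytic or single-valued there.


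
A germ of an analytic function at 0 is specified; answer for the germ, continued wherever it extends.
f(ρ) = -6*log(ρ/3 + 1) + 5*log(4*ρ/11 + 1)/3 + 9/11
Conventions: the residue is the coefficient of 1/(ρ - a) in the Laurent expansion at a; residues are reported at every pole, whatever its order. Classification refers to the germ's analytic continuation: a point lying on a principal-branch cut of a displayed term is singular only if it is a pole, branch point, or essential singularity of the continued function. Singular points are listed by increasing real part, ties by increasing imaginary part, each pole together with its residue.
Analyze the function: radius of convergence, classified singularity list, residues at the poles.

Branch term (-6)*log(1 - ρ/(-3)): its argument vanishes at ρ = -3, a logarithmic branch point, modulus 3.
Branch term (5/3)*log(1 - ρ/(-11/4)): its argument vanishes at ρ = -11/4, a logarithmic branch point, modulus 11/4.
The radius of convergence is the smallest modulus among the singular points: 11/4.
List the singular points by increasing real part (a conjugate pair: the negative imaginary part first).

Radius of convergence at 0: 11/4.
At -3: a logarithmic branch point.
At -11/4: a logarithmic branch point.


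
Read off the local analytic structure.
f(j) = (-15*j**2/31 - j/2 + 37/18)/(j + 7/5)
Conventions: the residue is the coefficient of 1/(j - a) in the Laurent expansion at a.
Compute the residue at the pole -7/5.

The residue is 2521/1395.

At the order-1 pole -7/5 set g(j) = (j - (-7/5))*f(j) = -15*j**2/31 - j/2 + 37/18.
Simple pole: residue = g(a) at a = -7/5, which is 2521/1395.


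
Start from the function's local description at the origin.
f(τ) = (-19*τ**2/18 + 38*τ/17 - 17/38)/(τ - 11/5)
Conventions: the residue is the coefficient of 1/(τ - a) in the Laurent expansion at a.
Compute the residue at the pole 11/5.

The residue is -46411/72675.

At the order-1 pole 11/5 set g(τ) = (τ - (11/5))*f(τ) = -19*τ**2/18 + 38*τ/17 - 17/38.
Simple pole: residue = g(a) at a = 11/5, which is -46411/72675.


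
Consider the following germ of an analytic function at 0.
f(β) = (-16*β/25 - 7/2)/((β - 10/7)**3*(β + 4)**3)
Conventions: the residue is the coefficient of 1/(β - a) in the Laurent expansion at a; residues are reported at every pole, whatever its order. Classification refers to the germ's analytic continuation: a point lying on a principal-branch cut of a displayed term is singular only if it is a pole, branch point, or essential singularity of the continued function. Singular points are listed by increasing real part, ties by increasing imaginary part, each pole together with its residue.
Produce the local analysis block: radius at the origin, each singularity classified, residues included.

Denominator factor (β - 10/7)^3: pole of order 3 at 10/7, modulus 10/7.
Denominator factor (β + 4)^3: pole of order 3 at -4, modulus 4.
The radius of convergence is the smallest modulus among the singular points: 10/7.
At the order-3 pole -4 set g(β) = (β - (-4))^3*f(β) = (-16*β/25 - 7/2)/(β - 10/7)**3.
Order-3 pole: residue = g''(a)/2; g''(-4) = 6749211/990439600, so the residue is 6749211/1980879200.
At the order-3 pole 10/7 set g(β) = (β - (10/7))^3*f(β) = (-16*β/25 - 7/2)/(β + 4)**3.
Order-3 pole: residue = g''(a)/2; g''(10/7) = -6749211/990439600, so the residue is -6749211/1980879200.
List the singular points by increasing real part (a conjugate pair: the negative imaginary part first).

Radius of convergence at 0: 10/7.
At -4: a pole of order 3; residue 6749211/1980879200.
At 10/7: a pole of order 3; residue -6749211/1980879200.


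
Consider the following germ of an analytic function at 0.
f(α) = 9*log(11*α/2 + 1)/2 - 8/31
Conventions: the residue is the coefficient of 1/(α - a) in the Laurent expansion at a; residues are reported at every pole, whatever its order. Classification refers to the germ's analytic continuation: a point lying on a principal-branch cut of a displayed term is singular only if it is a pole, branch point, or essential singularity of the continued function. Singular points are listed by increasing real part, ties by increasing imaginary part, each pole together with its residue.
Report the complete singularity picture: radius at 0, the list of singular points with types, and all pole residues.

Branch term (9/2)*log(1 - α/(-2/11)): its argument vanishes at α = -2/11, a logarithmic branch point, modulus 2/11.
The radius of convergence is the smallest modulus among the singular points: 2/11.

Radius of convergence at 0: 2/11.
At -2/11: a logarithmic branch point.


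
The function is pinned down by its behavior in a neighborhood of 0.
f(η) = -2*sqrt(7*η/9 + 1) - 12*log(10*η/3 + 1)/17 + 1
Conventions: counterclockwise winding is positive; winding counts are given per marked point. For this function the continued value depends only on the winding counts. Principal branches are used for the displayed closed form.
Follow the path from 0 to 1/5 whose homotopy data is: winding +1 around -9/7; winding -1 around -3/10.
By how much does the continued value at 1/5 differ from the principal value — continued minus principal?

The rational part is single-valued and drops out of the difference; each branch term changes only by its own monodromy.
(-2)*sqrt(1 - η/(-9/7)): winding +1 is odd, the square root flips sign, contributing -2*(-2)*sqrt(1 - (1/5)/(-9/7)) = -2*(-2)*sqrt(52/45) = (8/15)*sqrt(65).
(-12/17)*log(1 - η/(-3/10)): each positive loop around -3/10 adds 2*pi*i to the log, so winding -1 contributes (-12/17)*(-1)*2*pi*i = (24/17)*pi*i.
Summing the contributions at η = 1/5 gives ((8/15)*sqrt(65)) + ((24/17)*pi)*i.

Continued minus principal equals ((8/15)*sqrt(65)) + ((24/17)*pi)*i.


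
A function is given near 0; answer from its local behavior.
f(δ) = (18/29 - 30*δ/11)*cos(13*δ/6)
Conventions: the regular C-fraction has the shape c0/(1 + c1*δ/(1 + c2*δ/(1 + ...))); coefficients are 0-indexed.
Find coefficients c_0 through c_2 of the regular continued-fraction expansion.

Taylor coefficients (expand at 0): a_0 = 18/29, a_1 = -30/11, a_2 = -169/116.
c0 = a_0 = 18/29. Peel one level at a time: if S = 1 + c*δ/S' with S'(0) = 1, then c is the δ-coefficient of S and S' = c*δ/(S - 1).
S_1 = c0/f = 1 + (145/33)*δ + (20961/968)*δ^2 + ...; c1 = 145/33.
S_2 = c1*δ/(S_1 - 1) = 1 + (-62883/12760)*δ + ...; c2 = -62883/12760.

The regular C-fraction coefficients are [18/29, 145/33, -62883/12760].


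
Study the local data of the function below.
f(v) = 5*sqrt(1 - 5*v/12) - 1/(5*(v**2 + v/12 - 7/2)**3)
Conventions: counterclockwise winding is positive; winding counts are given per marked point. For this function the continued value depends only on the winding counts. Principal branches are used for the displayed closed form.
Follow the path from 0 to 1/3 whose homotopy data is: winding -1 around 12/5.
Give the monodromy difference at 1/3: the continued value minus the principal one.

Continued minus principal equals -(5/3)*sqrt(31).

The rational part is single-valued and drops out of the difference; each branch term changes only by its own monodromy.
(5)*sqrt(1 - v/(12/5)): winding -1 is odd, the square root flips sign, contributing -2*(5)*sqrt(1 - (1/3)/(12/5)) = -2*(5)*sqrt(31/36) = -(5/3)*sqrt(31).
Summing the contributions at v = 1/3 gives -(5/3)*sqrt(31).


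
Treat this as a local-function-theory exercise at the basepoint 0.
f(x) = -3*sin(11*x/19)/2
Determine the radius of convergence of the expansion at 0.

The radius of convergence is infinite.

The factor -sin(11*x/19) is entire and contributes no finite singular point.
The polynomial part has no poles.
No finite singular points: the Taylor series at 0 converges everywhere.


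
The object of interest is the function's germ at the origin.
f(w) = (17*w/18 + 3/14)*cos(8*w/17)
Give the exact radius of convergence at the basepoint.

The factor cos(8*w/17) is entire and contributes no finite singular point.
The polynomial part has no poles.
No finite singular points: the Taylor series at 0 converges everywhere.

The radius of convergence is infinite.


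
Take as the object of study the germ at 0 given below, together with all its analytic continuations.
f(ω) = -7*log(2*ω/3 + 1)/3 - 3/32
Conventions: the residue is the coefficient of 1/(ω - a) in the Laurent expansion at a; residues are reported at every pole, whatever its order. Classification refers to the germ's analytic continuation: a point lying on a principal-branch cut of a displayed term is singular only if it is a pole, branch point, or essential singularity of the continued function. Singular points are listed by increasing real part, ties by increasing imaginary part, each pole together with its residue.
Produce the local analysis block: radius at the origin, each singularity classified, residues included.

Radius of convergence at 0: 3/2.
At -3/2: a logarithmic branch point.

Branch term (-7/3)*log(1 - ω/(-3/2)): its argument vanishes at ω = -3/2, a logarithmic branch point, modulus 3/2.
The radius of convergence is the smallest modulus among the singular points: 3/2.


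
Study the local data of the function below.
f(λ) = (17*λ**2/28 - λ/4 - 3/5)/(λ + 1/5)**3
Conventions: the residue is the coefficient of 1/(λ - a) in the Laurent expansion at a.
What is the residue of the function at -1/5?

The residue is 17/28.

At the order-3 pole -1/5 set g(λ) = (λ - (-1/5))^3*f(λ) = 17*λ**2/28 - λ/4 - 3/5.
Order-3 pole: residue = g''(a)/2; g''(-1/5) = 17/14, so the residue is 17/28.


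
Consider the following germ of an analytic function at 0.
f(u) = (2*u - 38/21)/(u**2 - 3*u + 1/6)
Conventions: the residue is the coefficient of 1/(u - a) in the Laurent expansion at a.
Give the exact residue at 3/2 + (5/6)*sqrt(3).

The residue is 1 + (5/21)*sqrt(3).

The factor u**2 - 3*u + 1/6 splits as (u - a)(u - a') with a = 3/2 + (5/6)*sqrt(3), a' = 3/2 - (5/6)*sqrt(3). At the order-1 pole a set g(u) = (u - a)*f(u) = [2*u - 38/21] / (u - a').
Simple pole: residue = g(a) at a = 3/2 + (5/6)*sqrt(3), which is 1 + (5/21)*sqrt(3).


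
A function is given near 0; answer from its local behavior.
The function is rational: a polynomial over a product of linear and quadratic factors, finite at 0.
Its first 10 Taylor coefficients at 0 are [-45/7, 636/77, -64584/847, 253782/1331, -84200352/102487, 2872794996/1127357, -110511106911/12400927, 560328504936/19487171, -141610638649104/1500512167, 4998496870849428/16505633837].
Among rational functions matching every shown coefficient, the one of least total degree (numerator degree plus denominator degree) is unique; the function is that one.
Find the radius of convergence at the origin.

No rational of total degree below 8 reproduces all 10 coefficients; solving the [1/7] Pade equations on them gives f(d) = (5/7 - d/3)/((d - 1)**3*(d**2 - 7*d/11 - 1/3)**2), whose expansion matches every shown term.
Denominator factor (d**2 - 7*d/11 - 1/3)^2: discriminant 631/363, real irrational roots 7/22 + (1/66)*sqrt(1893) and 7/22 - (1/66)*sqrt(1893); poles of order 2, moduli 7/22 + (1/66)*sqrt(1893) and -7/22 + (1/66)*sqrt(1893).
Denominator factor (d - 1)^3: pole of order 3 at 1, modulus 1.
The radius of convergence is the smallest modulus among the singular points: -7/22 + (1/66)*sqrt(1893).

The radius of convergence is -7/22 + (1/66)*sqrt(1893).


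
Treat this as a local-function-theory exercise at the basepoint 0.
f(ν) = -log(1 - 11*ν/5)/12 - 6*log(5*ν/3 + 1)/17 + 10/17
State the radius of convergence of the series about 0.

Branch term (-1/12)*log(1 - ν/(5/11)): its argument vanishes at ν = 5/11, a logarithmic branch point, modulus 5/11.
Branch term (-6/17)*log(1 - ν/(-3/5)): its argument vanishes at ν = -3/5, a logarithmic branch point, modulus 3/5.
The radius of convergence is the smallest modulus among the singular points: 5/11.

The radius of convergence is 5/11.


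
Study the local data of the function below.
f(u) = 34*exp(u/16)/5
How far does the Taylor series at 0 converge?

The radius of convergence is infinite.

The factor exp(u/16) is entire and contributes no finite singular point.
The polynomial part has no poles.
No finite singular points: the Taylor series at 0 converges everywhere.


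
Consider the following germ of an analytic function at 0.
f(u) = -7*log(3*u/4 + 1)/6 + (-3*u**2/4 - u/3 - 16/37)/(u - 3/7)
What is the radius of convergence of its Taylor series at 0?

The radius of convergence is 3/7.

Denominator factor (u - 3/7): pole of order 1 at 3/7, modulus 3/7.
Branch term (-7/6)*log(1 - u/(-4/3)): its argument vanishes at u = -4/3, a logarithmic branch point, modulus 4/3.
The radius of convergence is the smallest modulus among the singular points: 3/7.


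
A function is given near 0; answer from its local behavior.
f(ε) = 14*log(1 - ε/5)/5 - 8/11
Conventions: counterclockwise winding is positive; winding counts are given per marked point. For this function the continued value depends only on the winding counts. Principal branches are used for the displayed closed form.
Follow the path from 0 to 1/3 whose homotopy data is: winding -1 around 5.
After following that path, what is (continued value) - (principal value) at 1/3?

The rational part is single-valued and drops out of the difference; each branch term changes only by its own monodromy.
(14/5)*log(1 - ε/(5)): each positive loop around 5 adds 2*pi*i to the log, so winding -1 contributes (14/5)*(-1)*2*pi*i = -(28/5)*pi*i.
Summing the contributions at ε = 1/3 gives -(28/5)*pi*i.

Continued minus principal equals -(28/5)*pi*i.


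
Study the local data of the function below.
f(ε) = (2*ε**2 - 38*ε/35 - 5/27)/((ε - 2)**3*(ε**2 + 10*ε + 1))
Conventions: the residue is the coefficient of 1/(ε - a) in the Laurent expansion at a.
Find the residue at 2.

The residue is -21523/1640625.

At the order-3 pole 2 set g(ε) = (ε - (2))^3*f(ε) = (2*ε**2 - 38*ε/35 - 5/27)/(ε**2 + 10*ε + 1).
Order-3 pole: residue = g''(a)/2; g''(2) = -43046/1640625, so the residue is -21523/1640625.


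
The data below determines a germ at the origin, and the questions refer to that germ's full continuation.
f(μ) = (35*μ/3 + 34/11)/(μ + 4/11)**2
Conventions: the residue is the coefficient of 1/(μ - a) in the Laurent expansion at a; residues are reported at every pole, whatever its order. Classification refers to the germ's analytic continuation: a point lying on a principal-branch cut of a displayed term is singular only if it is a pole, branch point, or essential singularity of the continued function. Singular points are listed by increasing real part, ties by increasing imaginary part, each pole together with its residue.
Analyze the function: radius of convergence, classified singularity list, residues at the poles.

Denominator factor (μ + 4/11)^2: pole of order 2 at -4/11, modulus 4/11.
The radius of convergence is the smallest modulus among the singular points: 4/11.
At the order-2 pole -4/11 set g(μ) = (μ - (-4/11))^2*f(μ) = 35*μ/3 + 34/11.
Order-2 pole: residue = g'(a); g'(-4/11) = 35/3, so the residue is 35/3.

Radius of convergence at 0: 4/11.
At -4/11: a pole of order 2; residue 35/3.


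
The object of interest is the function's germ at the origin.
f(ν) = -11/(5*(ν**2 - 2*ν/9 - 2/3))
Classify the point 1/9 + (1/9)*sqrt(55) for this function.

The point is a pole of order 1.

The denominator factor ν**2 - 2*ν/9 - 2/3 vanishes at 1/9 + (1/9)*sqrt(55) and appears to the power 1; the numerator there equals -11/5, nonzero, and no other factor vanishes.
Hence a pole whose order is the multiplicity, 1.
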